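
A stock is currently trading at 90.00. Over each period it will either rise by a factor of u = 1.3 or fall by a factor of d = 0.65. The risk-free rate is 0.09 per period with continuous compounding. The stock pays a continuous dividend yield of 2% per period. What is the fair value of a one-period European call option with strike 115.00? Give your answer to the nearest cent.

1.19

Per-period risk-free factor R = e^0.09 = 1.0942; dividend-adjusted growth = e^(0.09−0.02) = 1.0725.
Risk-neutral probability p = (1.0725 − 0.65)/(1.3 − 0.65) = 0.4225/0.6500 = 0.6500
Terminal stock prices: S_u = 117, S_d = 58.5
Terminal payoffs (S − K): max(2, 0) = 2, max(-56.5, 0) = 0
Node 0 (S = 90): V_0 = e^(−0.09)·[0.6500·2.0000 + 0.3500·0.0000] = 1.1881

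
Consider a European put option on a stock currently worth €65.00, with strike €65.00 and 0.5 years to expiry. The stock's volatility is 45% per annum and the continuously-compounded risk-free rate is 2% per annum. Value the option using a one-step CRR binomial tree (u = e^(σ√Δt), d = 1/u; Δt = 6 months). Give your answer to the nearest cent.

€9.88

CRR parameters: u = e^(σ√Δt) = e^(0.45·√0.5) = 1.3746, d = 1/u = 0.7275
Per-period rate: rΔt = 0.02·0.5 = 0.01, so R = e^0.01 = 1.0101
Risk-neutral probability p = (e^0.01 − 0.7275)/(1.3746 − 0.7275) = 0.2826/0.6472 = 0.4366
Terminal stock prices: S_u = 89.35, S_d = 47.28
Terminal payoffs (K − S): max(-24.35, 0) = 0, max(17.72, 0) = 17.72
Node 0 (S = 65): V_0 = e^(−0.01)·[0.4366·0.0000 + 0.5634·17.7152] = 9.8807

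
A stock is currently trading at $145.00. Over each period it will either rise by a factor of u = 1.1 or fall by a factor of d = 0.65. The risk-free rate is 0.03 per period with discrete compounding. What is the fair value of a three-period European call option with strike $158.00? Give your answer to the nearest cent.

Risk-neutral probability p = (1 + 0.03 − 0.65)/(1.1 − 0.65) = 0.3800/0.4500 = 0.8444
Terminal stock prices: S_uuu = 193, S_uud = 114, S_udd = 67.39, S_ddd = 39.82
Terminal payoffs (S − K): max(35, 0) = 35, max(-43.96, 0) = 0, max(-90.61, 0) = 0, max(-118.2, 0) = 0
Node uu (S = 175.5): V_uu = 1/1.03·[0.8444·34.9950 + 0.1556·0.0000] = 28.6906
Node ud (S = 103.7): V_ud = 1/1.03·[0.8444·0.0000 + 0.1556·0.0000] = 0.0000
Node dd (S = 61.26): V_dd = 1/1.03·[0.8444·0.0000 + 0.1556·0.0000] = 0.0000
Node u (S = 159.5): V_u = 1/1.03·[0.8444·28.6906 + 0.1556·0.0000] = 23.5220
Node d (S = 94.25): V_d = 1/1.03·[0.8444·0.0000 + 0.1556·0.0000] = 0.0000
Node 0 (S = 145): V_0 = 1/1.03·[0.8444·23.5220 + 0.1556·0.0000] = 19.2845

$19.28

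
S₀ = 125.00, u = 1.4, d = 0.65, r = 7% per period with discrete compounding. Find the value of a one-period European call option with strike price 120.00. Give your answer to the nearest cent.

28.79

Risk-neutral probability p = (1 + 0.07 − 0.65)/(1.4 − 0.65) = 0.4200/0.7500 = 0.5600
Terminal stock prices: S_u = 175, S_d = 81.25
Terminal payoffs (S − K): max(55, 0) = 55, max(-38.75, 0) = 0
Node 0 (S = 125): V_0 = 1/1.07·[0.5600·55.0000 + 0.4400·0.0000] = 28.7850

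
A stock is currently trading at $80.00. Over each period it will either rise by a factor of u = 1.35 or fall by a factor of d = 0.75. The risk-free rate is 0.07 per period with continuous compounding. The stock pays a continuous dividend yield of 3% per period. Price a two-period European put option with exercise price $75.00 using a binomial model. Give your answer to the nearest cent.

Per-period risk-free factor R = e^0.07 = 1.0725; dividend-adjusted growth = e^(0.07−0.03) = 1.0408.
Risk-neutral probability p = (1.0408 − 0.75)/(1.35 − 0.75) = 0.2908/0.6000 = 0.4847
Terminal stock prices: S_uu = 145.8, S_ud = 81, S_dd = 45
Terminal payoffs (K − S): max(-70.8, 0) = 0, max(-6, 0) = 0, max(30, 0) = 30
Node u (S = 108): V_u = e^(−0.07)·[0.4847·0.0000 + 0.5153·0.0000] = 0.0000
Node d (S = 60): V_d = e^(−0.07)·[0.4847·0.0000 + 0.5153·30.0000] = 14.4143
Node 0 (S = 80): V_0 = e^(−0.07)·[0.4847·0.0000 + 0.5153·14.4143] = 6.9257

$6.93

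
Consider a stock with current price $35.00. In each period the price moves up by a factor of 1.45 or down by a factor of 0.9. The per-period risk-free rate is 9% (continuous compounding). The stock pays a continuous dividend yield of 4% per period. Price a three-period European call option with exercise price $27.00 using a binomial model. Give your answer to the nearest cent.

Per-period risk-free factor R = e^0.09 = 1.0942; dividend-adjusted growth = e^(0.09−0.04) = 1.0513.
Risk-neutral probability p = (1.0513 − 0.9)/(1.45 − 0.9) = 0.1513/0.5500 = 0.2750
Terminal stock prices: S_uuu = 106.7, S_uud = 66.23, S_udd = 41.11, S_ddd = 25.52
Terminal payoffs (S − K): max(79.7, 0) = 79.7, max(39.23, 0) = 39.23, max(14.11, 0) = 14.11, max(-1.485, 0) = 0
Node uu (S = 73.59): V_uu = e^(−0.09)·[0.2750·79.7019 + 0.7250·39.2288] = 46.0260
Node ud (S = 45.68): V_ud = e^(−0.09)·[0.2750·39.2288 + 0.7250·14.1075] = 19.2079
Node dd (S = 28.35): V_dd = e^(−0.09)·[0.2750·14.1075 + 0.7250·0.0000] = 3.5461
Node u (S = 50.75): V_u = e^(−0.09)·[0.2750·46.0260 + 0.7250·19.2079] = 24.2959
Node d (S = 31.5): V_d = e^(−0.09)·[0.2750·19.2079 + 0.7250·3.5461] = 7.1778
Node 0 (S = 35): V_0 = e^(−0.09)·[0.2750·24.2959 + 0.7250·7.1778] = 10.8629

$10.86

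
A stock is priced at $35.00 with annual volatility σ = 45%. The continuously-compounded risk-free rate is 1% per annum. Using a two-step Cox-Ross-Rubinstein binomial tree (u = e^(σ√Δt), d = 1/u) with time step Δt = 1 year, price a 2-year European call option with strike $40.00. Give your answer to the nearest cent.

CRR parameters: u = e^(σ√Δt) = e^(0.45·√1) = 1.5683, d = 1/u = 0.6376
Per-period rate: rΔt = 0.01·1 = 0.01, so R = e^0.01 = 1.0101
Risk-neutral probability p = (e^0.01 − 0.6376)/(1.5683 − 0.6376) = 0.3724/0.9307 = 0.4002
Terminal stock prices: S_uu = 86.09, S_ud = 35, S_dd = 14.23
Terminal payoffs (S − K): max(46.09, 0) = 46.09, max(-5, 0) = 0, max(-25.77, 0) = 0
Node u (S = 54.89): V_u = e^(−0.01)·[0.4002·46.0861 + 0.5998·0.0000] = 18.2583
Node d (S = 22.32): V_d = e^(−0.01)·[0.4002·0.0000 + 0.5998·0.0000] = 0.0000
Node 0 (S = 35): V_0 = e^(−0.01)·[0.4002·18.2583 + 0.5998·0.0000] = 7.2335

$7.23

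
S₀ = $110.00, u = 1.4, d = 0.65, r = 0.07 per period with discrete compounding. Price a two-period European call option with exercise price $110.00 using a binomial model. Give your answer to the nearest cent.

$28.92

Risk-neutral probability p = (1 + 0.07 − 0.65)/(1.4 − 0.65) = 0.4200/0.7500 = 0.5600
Terminal stock prices: S_uu = 215.6, S_ud = 100.1, S_dd = 46.48
Terminal payoffs (S − K): max(105.6, 0) = 105.6, max(-9.9, 0) = 0, max(-63.52, 0) = 0
Node u (S = 154): V_u = 1/1.07·[0.5600·105.6000 + 0.4400·0.0000] = 55.2673
Node d (S = 71.5): V_d = 1/1.07·[0.5600·0.0000 + 0.4400·0.0000] = 0.0000
Node 0 (S = 110): V_0 = 1/1.07·[0.5600·55.2673 + 0.4400·0.0000] = 28.9249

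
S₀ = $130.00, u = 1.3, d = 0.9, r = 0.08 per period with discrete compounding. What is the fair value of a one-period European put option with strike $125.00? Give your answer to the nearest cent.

Risk-neutral probability p = (1 + 0.08 − 0.9)/(1.3 − 0.9) = 0.1800/0.4000 = 0.4500
Terminal stock prices: S_u = 169, S_d = 117
Terminal payoffs (K − S): max(-44, 0) = 0, max(8, 0) = 8
Node 0 (S = 130): V_0 = 1/1.08·[0.4500·0.0000 + 0.5500·8.0000] = 4.0741

$4.07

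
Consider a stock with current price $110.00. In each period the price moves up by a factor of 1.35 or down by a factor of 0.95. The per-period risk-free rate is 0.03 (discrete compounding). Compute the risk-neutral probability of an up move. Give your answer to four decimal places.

Risk-neutral probability p = (1 + 0.03 − 0.95)/(1.35 − 0.95) = 0.0800/0.4000 = 0.2000

p = 0.2000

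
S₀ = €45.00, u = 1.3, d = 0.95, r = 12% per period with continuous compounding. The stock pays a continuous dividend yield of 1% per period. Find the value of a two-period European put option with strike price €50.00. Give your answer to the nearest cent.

Per-period risk-free factor R = e^0.12 = 1.1275; dividend-adjusted growth = e^(0.12−0.01) = 1.1163.
Risk-neutral probability p = (1.1163 − 0.95)/(1.3 − 0.95) = 0.1663/0.3500 = 0.4751
Terminal stock prices: S_uu = 76.05, S_ud = 55.57, S_dd = 40.61
Terminal payoffs (K − S): max(-26.05, 0) = 0, max(-5.575, 0) = 0, max(9.388, 0) = 9.388
Node u (S = 58.5): V_u = e^(−0.12)·[0.4751·0.0000 + 0.5249·0.0000] = 0.0000
Node d (S = 42.75): V_d = e^(−0.12)·[0.4751·0.0000 + 0.5249·9.3875] = 4.3705
Node 0 (S = 45): V_0 = e^(−0.12)·[0.4751·0.0000 + 0.5249·4.3705] = 2.0347

€2.03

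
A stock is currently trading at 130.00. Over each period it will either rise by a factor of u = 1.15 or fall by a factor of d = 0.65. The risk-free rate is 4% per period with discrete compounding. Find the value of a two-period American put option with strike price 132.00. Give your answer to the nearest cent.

15.57

Risk-neutral probability p = (1 + 0.04 − 0.65)/(1.15 − 0.65) = 0.3900/0.5000 = 0.7800
Terminal stock prices: S_uu = 171.9, S_ud = 97.17, S_dd = 54.93
Terminal payoffs (K − S): max(-39.92, 0) = 0, max(34.83, 0) = 34.83, max(77.07, 0) = 77.07
Node u (S = 149.5): continuation = 1/1.04·[0.7800·0.0000 + 0.2200·34.8250] = 7.3668; exercise value = 0.0000 ≤ continuation, so V_u = 7.3668
Node d (S = 84.5): continuation = 1/1.04·[0.7800·34.8250 + 0.2200·77.0750] = 42.4231; exercise value = 47.5000 > continuation, so V_d = 47.5000 (exercise)
Node 0 (S = 130): continuation = 1/1.04·[0.7800·7.3668 + 0.2200·47.5000] = 15.5732; exercise value = 2.0000 ≤ continuation, so V_0 = 15.5732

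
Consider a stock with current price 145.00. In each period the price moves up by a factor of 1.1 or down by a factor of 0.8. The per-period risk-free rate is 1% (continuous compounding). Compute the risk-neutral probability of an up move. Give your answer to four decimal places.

p = 0.7002

Risk-neutral probability p = (e^0.01 − 0.8)/(1.1 − 0.8) = 0.2101/0.3000 = 0.7002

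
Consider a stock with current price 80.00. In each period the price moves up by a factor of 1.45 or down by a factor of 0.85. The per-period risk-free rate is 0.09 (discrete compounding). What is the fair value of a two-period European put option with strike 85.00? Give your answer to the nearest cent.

8.24

Risk-neutral probability p = (1 + 0.09 − 0.85)/(1.45 − 0.85) = 0.2400/0.6000 = 0.4000
Terminal stock prices: S_uu = 168.2, S_ud = 98.6, S_dd = 57.8
Terminal payoffs (K − S): max(-83.2, 0) = 0, max(-13.6, 0) = 0, max(27.2, 0) = 27.2
Node u (S = 116): V_u = 1/1.09·[0.4000·0.0000 + 0.6000·0.0000] = 0.0000
Node d (S = 68): V_d = 1/1.09·[0.4000·0.0000 + 0.6000·27.2000] = 14.9725
Node 0 (S = 80): V_0 = 1/1.09·[0.4000·0.0000 + 0.6000·14.9725] = 8.2417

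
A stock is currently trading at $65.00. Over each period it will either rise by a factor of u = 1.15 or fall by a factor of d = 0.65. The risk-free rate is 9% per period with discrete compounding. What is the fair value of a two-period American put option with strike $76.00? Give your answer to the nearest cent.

$11.00

Risk-neutral probability p = (1 + 0.09 − 0.65)/(1.15 − 0.65) = 0.4400/0.5000 = 0.8800
Terminal stock prices: S_uu = 85.96, S_ud = 48.59, S_dd = 27.46
Terminal payoffs (K − S): max(-9.962, 0) = 0, max(27.41, 0) = 27.41, max(48.54, 0) = 48.54
Node u (S = 74.75): continuation = 1/1.09·[0.8800·0.0000 + 0.1200·27.4125] = 3.0179; exercise value = 1.2500 ≤ continuation, so V_u = 3.0179
Node d (S = 42.25): continuation = 1/1.09·[0.8800·27.4125 + 0.1200·48.5375] = 27.4748; exercise value = 33.7500 > continuation, so V_d = 33.7500 (exercise)
Node 0 (S = 65): continuation = 1/1.09·[0.8800·3.0179 + 0.1200·33.7500] = 6.1521; exercise value = 11.0000 > continuation, so V_0 = 11.0000 (exercise)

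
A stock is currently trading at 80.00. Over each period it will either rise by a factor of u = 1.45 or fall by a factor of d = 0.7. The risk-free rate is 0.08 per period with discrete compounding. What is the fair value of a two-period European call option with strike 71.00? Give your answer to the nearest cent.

Risk-neutral probability p = (1 + 0.08 − 0.7)/(1.45 − 0.7) = 0.3800/0.7500 = 0.5067
Terminal stock prices: S_uu = 168.2, S_ud = 81.2, S_dd = 39.2
Terminal payoffs (S − K): max(97.2, 0) = 97.2, max(10.2, 0) = 10.2, max(-31.8, 0) = 0
Node u (S = 116): V_u = 1/1.08·[0.5067·97.2000 + 0.4933·10.2000] = 50.2593
Node d (S = 56): V_d = 1/1.08·[0.5067·10.2000 + 0.4933·0.0000] = 4.7852
Node 0 (S = 80): V_0 = 1/1.08·[0.5067·50.2593 + 0.4933·4.7852] = 25.7642

25.76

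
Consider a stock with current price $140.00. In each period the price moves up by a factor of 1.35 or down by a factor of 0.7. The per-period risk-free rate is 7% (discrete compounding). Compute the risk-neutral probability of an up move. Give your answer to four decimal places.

Risk-neutral probability p = (1 + 0.07 − 0.7)/(1.35 − 0.7) = 0.3700/0.6500 = 0.5692

p = 0.5692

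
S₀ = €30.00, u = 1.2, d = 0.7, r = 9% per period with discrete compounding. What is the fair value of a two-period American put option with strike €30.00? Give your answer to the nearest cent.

Risk-neutral probability p = (1 + 0.09 − 0.7)/(1.2 − 0.7) = 0.3900/0.5000 = 0.7800
Terminal stock prices: S_uu = 43.2, S_ud = 25.2, S_dd = 14.7
Terminal payoffs (K − S): max(-13.2, 0) = 0, max(4.8, 0) = 4.8, max(15.3, 0) = 15.3
Node u (S = 36): continuation = 1/1.09·[0.7800·0.0000 + 0.2200·4.8000] = 0.9688; exercise value = 0.0000 ≤ continuation, so V_u = 0.9688
Node d (S = 21): continuation = 1/1.09·[0.7800·4.8000 + 0.2200·15.3000] = 6.5229; exercise value = 9.0000 > continuation, so V_d = 9.0000 (exercise)
Node 0 (S = 30): continuation = 1/1.09·[0.7800·0.9688 + 0.2200·9.0000] = 2.5098; exercise value = 0.0000 ≤ continuation, so V_0 = 2.5098

€2.51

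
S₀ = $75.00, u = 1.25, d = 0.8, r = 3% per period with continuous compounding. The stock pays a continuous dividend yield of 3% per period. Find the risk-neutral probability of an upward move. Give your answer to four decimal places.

p = 0.4444

Per-period risk-free factor R = e^0.03 = 1.0305; dividend-adjusted growth = e^(0.03−0.03) = 1.0000.
Risk-neutral probability p = (1.0000 − 0.8)/(1.25 − 0.8) = 0.2000/0.4500 = 0.4444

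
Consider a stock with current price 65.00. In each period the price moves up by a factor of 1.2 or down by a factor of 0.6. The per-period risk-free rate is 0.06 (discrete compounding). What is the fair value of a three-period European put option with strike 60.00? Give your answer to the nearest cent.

5.17

Risk-neutral probability p = (1 + 0.06 − 0.6)/(1.2 − 0.6) = 0.4600/0.6000 = 0.7667
Terminal stock prices: S_uuu = 112.3, S_uud = 56.16, S_udd = 28.08, S_ddd = 14.04
Terminal payoffs (K − S): max(-52.32, 0) = 0, max(3.84, 0) = 3.84, max(31.92, 0) = 31.92, max(45.96, 0) = 45.96
Node uu (S = 93.6): V_uu = 1/1.06·[0.7667·0.0000 + 0.2333·3.8400] = 0.8453
Node ud (S = 46.8): V_ud = 1/1.06·[0.7667·3.8400 + 0.2333·31.9200] = 9.8038
Node dd (S = 23.4): V_dd = 1/1.06·[0.7667·31.9200 + 0.2333·45.9600] = 33.2038
Node u (S = 78): V_u = 1/1.06·[0.7667·0.8453 + 0.2333·9.8038] = 2.7694
Node d (S = 39): V_d = 1/1.06·[0.7667·9.8038 + 0.2333·33.2038] = 14.3998
Node 0 (S = 65): V_0 = 1/1.06·[0.7667·2.7694 + 0.2333·14.3998] = 5.1728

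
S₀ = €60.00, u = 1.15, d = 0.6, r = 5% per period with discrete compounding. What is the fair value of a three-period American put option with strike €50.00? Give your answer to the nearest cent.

€3.84

Risk-neutral probability p = (1 + 0.05 − 0.6)/(1.15 − 0.6) = 0.4500/0.5500 = 0.8182
Terminal stock prices: S_uuu = 91.25, S_uud = 47.61, S_udd = 24.84, S_ddd = 12.96
Terminal payoffs (K − S): max(-41.25, 0) = 0, max(2.39, 0) = 2.39, max(25.16, 0) = 25.16, max(37.04, 0) = 37.04
Node uu (S = 79.35): continuation = 1/1.05·[0.8182·0.0000 + 0.1818·2.3900] = 0.4139; exercise value = 0.0000 ≤ continuation, so V_uu = 0.4139
Node ud (S = 41.4): continuation = 1/1.05·[0.8182·2.3900 + 0.1818·25.1600] = 6.2190; exercise value = 8.6000 > continuation, so V_ud = 8.6000 (exercise)
Node dd (S = 21.6): continuation = 1/1.05·[0.8182·25.1600 + 0.1818·37.0400] = 26.0190; exercise value = 28.4000 > continuation, so V_dd = 28.4000 (exercise)
Node u (S = 69): continuation = 1/1.05·[0.8182·0.4139 + 0.1818·8.6000] = 1.8117; exercise value = 0.0000 ≤ continuation, so V_u = 1.8117
Node d (S = 36): continuation = 1/1.05·[0.8182·8.6000 + 0.1818·28.4000] = 11.6190; exercise value = 14.0000 > continuation, so V_d = 14.0000 (exercise)
Node 0 (S = 60): continuation = 1/1.05·[0.8182·1.8117 + 0.1818·14.0000] = 3.8359; exercise value = 0.0000 ≤ continuation, so V_0 = 3.8359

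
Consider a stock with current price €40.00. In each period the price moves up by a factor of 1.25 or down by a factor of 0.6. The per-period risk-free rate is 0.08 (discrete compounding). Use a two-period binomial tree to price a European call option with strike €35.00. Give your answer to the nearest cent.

Risk-neutral probability p = (1 + 0.08 − 0.6)/(1.25 − 0.6) = 0.4800/0.6500 = 0.7385
Terminal stock prices: S_uu = 62.5, S_ud = 30, S_dd = 14.4
Terminal payoffs (S − K): max(27.5, 0) = 27.5, max(-5, 0) = 0, max(-20.6, 0) = 0
Node u (S = 50): V_u = 1/1.08·[0.7385·27.5000 + 0.2615·0.0000] = 18.8034
Node d (S = 24): V_d = 1/1.08·[0.7385·0.0000 + 0.2615·0.0000] = 0.0000
Node 0 (S = 40): V_0 = 1/1.08·[0.7385·18.8034 + 0.2615·0.0000] = 12.8570

€12.86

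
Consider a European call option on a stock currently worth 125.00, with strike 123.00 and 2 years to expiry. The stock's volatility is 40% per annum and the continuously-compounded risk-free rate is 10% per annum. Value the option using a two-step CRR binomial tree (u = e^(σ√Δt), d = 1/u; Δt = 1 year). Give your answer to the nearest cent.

36.42

CRR parameters: u = e^(σ√Δt) = e^(0.4·√1) = 1.4918, d = 1/u = 0.6703
Per-period rate: rΔt = 0.1·1 = 0.1, so R = e^0.1 = 1.1052
Risk-neutral probability p = (e^0.1 − 0.6703)/(1.4918 − 0.6703) = 0.4349/0.8215 = 0.5293
Terminal stock prices: S_uu = 278.2, S_ud = 125, S_dd = 56.17
Terminal payoffs (S − K): max(155.2, 0) = 155.2, max(2, 0) = 2, max(-66.83, 0) = 0
Node u (S = 186.5): V_u = e^(−0.1)·[0.5293·155.1926 + 0.4707·2.0000] = 75.1831
Node d (S = 83.79): V_d = e^(−0.1)·[0.5293·2.0000 + 0.4707·0.0000] = 0.9579
Node 0 (S = 125): V_0 = e^(−0.1)·[0.5293·75.1831 + 0.4707·0.9579] = 36.4178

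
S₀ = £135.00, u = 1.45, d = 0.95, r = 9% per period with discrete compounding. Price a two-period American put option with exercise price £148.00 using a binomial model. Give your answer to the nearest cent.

Risk-neutral probability p = (1 + 0.09 − 0.95)/(1.45 − 0.95) = 0.1400/0.5000 = 0.2800
Terminal stock prices: S_uu = 283.8, S_ud = 186, S_dd = 121.8
Terminal payoffs (K − S): max(-135.8, 0) = 0, max(-37.96, 0) = 0, max(26.16, 0) = 26.16
Node u (S = 195.8): continuation = 1/1.09·[0.2800·0.0000 + 0.7200·0.0000] = 0.0000; exercise value = 0.0000 ≤ continuation, so V_u = 0.0000
Node d (S = 128.2): continuation = 1/1.09·[0.2800·0.0000 + 0.7200·26.1625] = 17.2817; exercise value = 19.7500 > continuation, so V_d = 19.7500 (exercise)
Node 0 (S = 135): continuation = 1/1.09·[0.2800·0.0000 + 0.7200·19.7500] = 13.0459; exercise value = 13.0000 ≤ continuation, so V_0 = 13.0459

£13.05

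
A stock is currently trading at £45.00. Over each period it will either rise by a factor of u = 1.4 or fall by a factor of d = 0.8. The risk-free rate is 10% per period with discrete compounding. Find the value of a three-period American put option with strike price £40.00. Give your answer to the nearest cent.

£2.31

Risk-neutral probability p = (1 + 0.1 − 0.8)/(1.4 − 0.8) = 0.3000/0.6000 = 0.5000
Terminal stock prices: S_uuu = 123.5, S_uud = 70.56, S_udd = 40.32, S_ddd = 23.04
Terminal payoffs (K − S): max(-83.48, 0) = 0, max(-30.56, 0) = 0, max(-0.32, 0) = 0, max(16.96, 0) = 16.96
Node uu (S = 88.2): continuation = 1/1.1·[0.5000·0.0000 + 0.5000·0.0000] = 0.0000; exercise value = 0.0000 ≤ continuation, so V_uu = 0.0000
Node ud (S = 50.4): continuation = 1/1.1·[0.5000·0.0000 + 0.5000·0.0000] = 0.0000; exercise value = 0.0000 ≤ continuation, so V_ud = 0.0000
Node dd (S = 28.8): continuation = 1/1.1·[0.5000·0.0000 + 0.5000·16.9600] = 7.7091; exercise value = 11.2000 > continuation, so V_dd = 11.2000 (exercise)
Node u (S = 63): continuation = 1/1.1·[0.5000·0.0000 + 0.5000·0.0000] = 0.0000; exercise value = 0.0000 ≤ continuation, so V_u = 0.0000
Node d (S = 36): continuation = 1/1.1·[0.5000·0.0000 + 0.5000·11.2000] = 5.0909; exercise value = 4.0000 ≤ continuation, so V_d = 5.0909
Node 0 (S = 45): continuation = 1/1.1·[0.5000·0.0000 + 0.5000·5.0909] = 2.3140; exercise value = 0.0000 ≤ continuation, so V_0 = 2.3140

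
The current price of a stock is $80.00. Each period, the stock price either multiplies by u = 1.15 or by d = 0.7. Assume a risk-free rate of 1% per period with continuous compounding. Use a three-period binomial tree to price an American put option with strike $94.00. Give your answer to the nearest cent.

Risk-neutral probability p = (e^0.01 − 0.7)/(1.15 − 0.7) = 0.3101/0.4500 = 0.6890
Terminal stock prices: S_uuu = 121.7, S_uud = 74.06, S_udd = 45.08, S_ddd = 27.44
Terminal payoffs (K − S): max(-27.67, 0) = 0, max(19.94, 0) = 19.94, max(48.92, 0) = 48.92, max(66.56, 0) = 66.56
Node uu (S = 105.8): continuation = e^(−0.01)·[0.6890·0.0000 + 0.3110·19.9400] = 6.1396; exercise value = 0.0000 ≤ continuation, so V_uu = 6.1396
Node ud (S = 64.4): continuation = e^(−0.01)·[0.6890·19.9400 + 0.3110·48.9200] = 28.6647; exercise value = 29.6000 > continuation, so V_ud = 29.6000 (exercise)
Node dd (S = 39.2): continuation = e^(−0.01)·[0.6890·48.9200 + 0.3110·66.5600] = 53.8647; exercise value = 54.8000 > continuation, so V_dd = 54.8000 (exercise)
Node u (S = 92): continuation = e^(−0.01)·[0.6890·6.1396 + 0.3110·29.6000] = 13.3021; exercise value = 2.0000 ≤ continuation, so V_u = 13.3021
Node d (S = 56): continuation = e^(−0.01)·[0.6890·29.6000 + 0.3110·54.8000] = 37.0647; exercise value = 38.0000 > continuation, so V_d = 38.0000 (exercise)
Node 0 (S = 80): continuation = e^(−0.01)·[0.6890·13.3021 + 0.3110·38.0000] = 20.7744; exercise value = 14.0000 ≤ continuation, so V_0 = 20.7744

$20.77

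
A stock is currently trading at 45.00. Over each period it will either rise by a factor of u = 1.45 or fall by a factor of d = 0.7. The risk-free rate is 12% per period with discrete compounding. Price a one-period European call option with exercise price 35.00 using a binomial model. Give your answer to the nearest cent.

Risk-neutral probability p = (1 + 0.12 − 0.7)/(1.45 − 0.7) = 0.4200/0.7500 = 0.5600
Terminal stock prices: S_u = 65.25, S_d = 31.5
Terminal payoffs (S − K): max(30.25, 0) = 30.25, max(-3.5, 0) = 0
Node 0 (S = 45): V_0 = 1/1.12·[0.5600·30.2500 + 0.4400·0.0000] = 15.1250

15.13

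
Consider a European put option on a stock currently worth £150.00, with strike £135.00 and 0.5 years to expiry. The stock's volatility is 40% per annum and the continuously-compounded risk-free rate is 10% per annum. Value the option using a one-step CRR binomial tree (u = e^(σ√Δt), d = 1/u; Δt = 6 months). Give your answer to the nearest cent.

£10.04

CRR parameters: u = e^(σ√Δt) = e^(0.4·√0.5) = 1.3269, d = 1/u = 0.7536
Per-period rate: rΔt = 0.1·0.5 = 0.05, so R = e^0.05 = 1.0513
Risk-neutral probability p = (e^0.05 − 0.7536)/(1.3269 − 0.7536) = 0.2976/0.5733 = 0.5192
Terminal stock prices: S_u = 199, S_d = 113
Terminal payoffs (K − S): max(-64.03, 0) = 0, max(21.95, 0) = 21.95
Node 0 (S = 150): V_0 = e^(−0.05)·[0.5192·0.0000 + 0.4808·21.9543] = 10.0409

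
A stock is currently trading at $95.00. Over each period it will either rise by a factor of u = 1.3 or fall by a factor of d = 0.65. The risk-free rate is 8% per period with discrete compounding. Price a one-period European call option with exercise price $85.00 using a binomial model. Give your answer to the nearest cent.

Risk-neutral probability p = (1 + 0.08 − 0.65)/(1.3 − 0.65) = 0.4300/0.6500 = 0.6615
Terminal stock prices: S_u = 123.5, S_d = 61.75
Terminal payoffs (S − K): max(38.5, 0) = 38.5, max(-23.25, 0) = 0
Node 0 (S = 95): V_0 = 1/1.08·[0.6615·38.5000 + 0.3385·0.0000] = 23.5826

$23.58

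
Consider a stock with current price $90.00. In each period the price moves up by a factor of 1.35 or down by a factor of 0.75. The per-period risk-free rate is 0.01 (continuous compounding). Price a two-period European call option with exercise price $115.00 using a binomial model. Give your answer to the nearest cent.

Risk-neutral probability p = (e^0.01 − 0.75)/(1.35 − 0.75) = 0.2601/0.6000 = 0.4334
Terminal stock prices: S_uu = 164, S_ud = 91.13, S_dd = 50.62
Terminal payoffs (S − K): max(49.03, 0) = 49.03, max(-23.87, 0) = 0, max(-64.38, 0) = 0
Node u (S = 121.5): V_u = e^(−0.01)·[0.4334·49.0250 + 0.5666·0.0000] = 21.0368
Node d (S = 67.5): V_d = e^(−0.01)·[0.4334·0.0000 + 0.5666·0.0000] = 0.0000
Node 0 (S = 90): V_0 = e^(−0.01)·[0.4334·21.0368 + 0.5666·0.0000] = 9.0270

$9.03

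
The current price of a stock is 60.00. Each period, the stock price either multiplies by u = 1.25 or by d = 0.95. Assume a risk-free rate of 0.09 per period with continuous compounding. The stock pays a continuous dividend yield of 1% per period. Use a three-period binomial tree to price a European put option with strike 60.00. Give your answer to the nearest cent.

1.12

Per-period risk-free factor R = e^0.09 = 1.0942; dividend-adjusted growth = e^(0.09−0.01) = 1.0833.
Risk-neutral probability p = (1.0833 − 0.95)/(1.25 − 0.95) = 0.1333/0.3000 = 0.4443
Terminal stock prices: S_uuu = 117.2, S_uud = 89.06, S_udd = 67.69, S_ddd = 51.44
Terminal payoffs (K − S): max(-57.19, 0) = 0, max(-29.06, 0) = 0, max(-7.688, 0) = 0, max(8.558, 0) = 8.558
Node uu (S = 93.75): V_uu = e^(−0.09)·[0.4443·0.0000 + 0.5557·0.0000] = 0.0000
Node ud (S = 71.25): V_ud = e^(−0.09)·[0.4443·0.0000 + 0.5557·0.0000] = 0.0000
Node dd (S = 54.15): V_dd = e^(−0.09)·[0.4443·0.0000 + 0.5557·8.5575] = 4.3462
Node u (S = 75): V_u = e^(−0.09)·[0.4443·0.0000 + 0.5557·0.0000] = 0.0000
Node d (S = 57): V_d = e^(−0.09)·[0.4443·0.0000 + 0.5557·4.3462] = 2.2073
Node 0 (S = 60): V_0 = e^(−0.09)·[0.4443·0.0000 + 0.5557·2.2073] = 1.1211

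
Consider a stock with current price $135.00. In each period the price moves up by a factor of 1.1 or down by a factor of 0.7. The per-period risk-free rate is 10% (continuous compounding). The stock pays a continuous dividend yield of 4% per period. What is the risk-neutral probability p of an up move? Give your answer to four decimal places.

p = 0.9046

Per-period risk-free factor R = e^0.1 = 1.1052; dividend-adjusted growth = e^(0.1−0.04) = 1.0618.
Risk-neutral probability p = (1.0618 − 0.7)/(1.1 − 0.7) = 0.3618/0.4000 = 0.9046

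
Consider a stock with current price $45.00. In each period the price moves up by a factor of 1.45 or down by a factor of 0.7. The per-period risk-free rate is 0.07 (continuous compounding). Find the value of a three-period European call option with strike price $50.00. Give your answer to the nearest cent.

Risk-neutral probability p = (e^0.07 − 0.7)/(1.45 − 0.7) = 0.3725/0.7500 = 0.4967
Terminal stock prices: S_uuu = 137.2, S_uud = 66.23, S_udd = 31.97, S_ddd = 15.43
Terminal payoffs (S − K): max(87.19, 0) = 87.19, max(16.23, 0) = 16.23, max(-18.03, 0) = 0, max(-34.57, 0) = 0
Node uu (S = 94.61): V_uu = e^(−0.07)·[0.4967·87.1881 + 0.5033·16.2287] = 47.9928
Node ud (S = 45.67): V_ud = e^(−0.07)·[0.4967·16.2287 + 0.5033·0.0000] = 7.5155
Node dd (S = 22.05): V_dd = e^(−0.07)·[0.4967·0.0000 + 0.5033·0.0000] = 0.0000
Node u (S = 65.25): V_u = e^(−0.07)·[0.4967·47.9928 + 0.5033·7.5155] = 25.7524
Node d (S = 31.5): V_d = e^(−0.07)·[0.4967·7.5155 + 0.5033·0.0000] = 3.4804
Node 0 (S = 45): V_0 = e^(−0.07)·[0.4967·25.7524 + 0.5033·3.4804] = 13.5593

$13.56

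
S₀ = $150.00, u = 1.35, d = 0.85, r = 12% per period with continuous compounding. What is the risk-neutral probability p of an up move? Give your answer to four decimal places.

p = 0.5550

Risk-neutral probability p = (e^0.12 − 0.85)/(1.35 − 0.85) = 0.2775/0.5000 = 0.5550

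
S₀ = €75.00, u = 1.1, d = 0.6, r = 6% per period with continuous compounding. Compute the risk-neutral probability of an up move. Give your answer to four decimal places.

p = 0.9237

Risk-neutral probability p = (e^0.06 − 0.6)/(1.1 − 0.6) = 0.4618/0.5000 = 0.9237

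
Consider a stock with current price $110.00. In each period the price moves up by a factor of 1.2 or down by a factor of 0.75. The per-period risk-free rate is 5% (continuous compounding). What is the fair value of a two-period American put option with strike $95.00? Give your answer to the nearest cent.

Risk-neutral probability p = (e^0.05 − 0.75)/(1.2 − 0.75) = 0.3013/0.4500 = 0.6695
Terminal stock prices: S_uu = 158.4, S_ud = 99, S_dd = 61.88
Terminal payoffs (K − S): max(-63.4, 0) = 0, max(-4, 0) = 0, max(33.12, 0) = 33.12
Node u (S = 132): continuation = e^(−0.05)·[0.6695·0.0000 + 0.3305·0.0000] = 0.0000; exercise value = 0.0000 ≤ continuation, so V_u = 0.0000
Node d (S = 82.5): continuation = e^(−0.05)·[0.6695·0.0000 + 0.3305·33.1250] = 10.4142; exercise value = 12.5000 > continuation, so V_d = 12.5000 (exercise)
Node 0 (S = 110): continuation = e^(−0.05)·[0.6695·0.0000 + 0.3305·12.5000] = 3.9299; exercise value = 0.0000 ≤ continuation, so V_0 = 3.9299

$3.93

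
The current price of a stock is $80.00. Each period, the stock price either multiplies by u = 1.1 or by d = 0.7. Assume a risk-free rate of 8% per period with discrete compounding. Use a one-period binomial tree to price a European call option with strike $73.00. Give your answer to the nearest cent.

Risk-neutral probability p = (1 + 0.08 − 0.7)/(1.1 − 0.7) = 0.3800/0.4000 = 0.9500
Terminal stock prices: S_u = 88, S_d = 56
Terminal payoffs (S − K): max(15, 0) = 15, max(-17, 0) = 0
Node 0 (S = 80): V_0 = 1/1.08·[0.9500·15.0000 + 0.0500·0.0000] = 13.1944

$13.19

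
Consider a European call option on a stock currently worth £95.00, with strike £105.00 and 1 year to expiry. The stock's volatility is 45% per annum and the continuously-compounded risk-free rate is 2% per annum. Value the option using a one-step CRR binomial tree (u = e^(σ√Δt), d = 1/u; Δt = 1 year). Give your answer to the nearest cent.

CRR parameters: u = e^(σ√Δt) = e^(0.45·√1) = 1.5683, d = 1/u = 0.6376
Per-period rate: rΔt = 0.02·1 = 0.02, so R = e^0.02 = 1.0202
Risk-neutral probability p = (e^0.02 − 0.6376)/(1.5683 − 0.6376) = 0.3826/0.9307 = 0.4111
Terminal stock prices: S_u = 149, S_d = 60.57
Terminal payoffs (S − K): max(43.99, 0) = 43.99, max(-44.43, 0) = 0
Node 0 (S = 95): V_0 = e^(−0.02)·[0.4111·43.9897 + 0.5889·0.0000] = 17.7246

£17.72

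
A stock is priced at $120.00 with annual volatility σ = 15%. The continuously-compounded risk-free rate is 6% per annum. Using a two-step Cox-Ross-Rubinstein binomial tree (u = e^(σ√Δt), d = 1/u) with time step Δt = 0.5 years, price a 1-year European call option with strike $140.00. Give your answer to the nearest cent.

CRR parameters: u = e^(σ√Δt) = e^(0.15·√0.5) = 1.1119, d = 1/u = 0.8994
Per-period rate: rΔt = 0.06·0.5 = 0.03, so R = e^0.03 = 1.0305
Risk-neutral probability p = (e^0.03 − 0.8994)/(1.1119 − 0.8994) = 0.1311/0.2125 = 0.6168
Terminal stock prices: S_uu = 148.4, S_ud = 120, S_dd = 97.06
Terminal payoffs (S − K): max(8.357, 0) = 8.357, max(-20, 0) = 0, max(-42.94, 0) = 0
Node u (S = 133.4): V_u = e^(−0.03)·[0.6168·8.3573 + 0.3832·0.0000] = 5.0025
Node d (S = 107.9): V_d = e^(−0.03)·[0.6168·0.0000 + 0.3832·0.0000] = 0.0000
Node 0 (S = 120): V_0 = e^(−0.03)·[0.6168·5.0025 + 0.3832·0.0000] = 2.9944

$2.99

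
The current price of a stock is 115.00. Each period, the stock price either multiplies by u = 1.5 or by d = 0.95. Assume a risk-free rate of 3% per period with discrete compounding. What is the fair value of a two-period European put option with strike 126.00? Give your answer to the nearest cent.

15.29

Risk-neutral probability p = (1 + 0.03 − 0.95)/(1.5 − 0.95) = 0.0800/0.5500 = 0.1455
Terminal stock prices: S_uu = 258.8, S_ud = 163.9, S_dd = 103.8
Terminal payoffs (K − S): max(-132.8, 0) = 0, max(-37.88, 0) = 0, max(22.21, 0) = 22.21
Node u (S = 172.5): V_u = 1/1.03·[0.1455·0.0000 + 0.8545·0.0000] = 0.0000
Node d (S = 109.2): V_d = 1/1.03·[0.1455·0.0000 + 0.8545·22.2125] = 18.4287
Node 0 (S = 115): V_0 = 1/1.03·[0.1455·0.0000 + 0.8545·18.4287] = 15.2895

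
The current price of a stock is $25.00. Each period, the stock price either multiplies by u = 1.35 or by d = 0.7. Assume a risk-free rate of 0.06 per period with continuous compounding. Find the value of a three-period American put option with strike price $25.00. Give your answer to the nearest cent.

Risk-neutral probability p = (e^0.06 − 0.7)/(1.35 − 0.7) = 0.3618/0.6500 = 0.5567
Terminal stock prices: S_uuu = 61.51, S_uud = 31.89, S_udd = 16.54, S_ddd = 8.575
Terminal payoffs (K − S): max(-36.51, 0) = 0, max(-6.894, 0) = 0, max(8.463, 0) = 8.463, max(16.43, 0) = 16.43
Node uu (S = 45.56): continuation = e^(−0.06)·[0.5567·0.0000 + 0.4433·0.0000] = 0.0000; exercise value = 0.0000 ≤ continuation, so V_uu = 0.0000
Node ud (S = 23.62): continuation = e^(−0.06)·[0.5567·0.0000 + 0.4433·8.4625] = 3.5332; exercise value = 1.3750 ≤ continuation, so V_ud = 3.5332
Node dd (S = 12.25): continuation = e^(−0.06)·[0.5567·8.4625 + 0.4433·16.4250] = 11.2941; exercise value = 12.7500 > continuation, so V_dd = 12.7500 (exercise)
Node u (S = 33.75): continuation = e^(−0.06)·[0.5567·0.0000 + 0.4433·3.5332] = 1.4751; exercise value = 0.0000 ≤ continuation, so V_u = 1.4751
Node d (S = 17.5): continuation = e^(−0.06)·[0.5567·3.5332 + 0.4433·12.7500] = 7.1756; exercise value = 7.5000 > continuation, so V_d = 7.5000 (exercise)
Node 0 (S = 25): continuation = e^(−0.06)·[0.5567·1.4751 + 0.4433·7.5000] = 3.9047; exercise value = 0.0000 ≤ continuation, so V_0 = 3.9047

$3.90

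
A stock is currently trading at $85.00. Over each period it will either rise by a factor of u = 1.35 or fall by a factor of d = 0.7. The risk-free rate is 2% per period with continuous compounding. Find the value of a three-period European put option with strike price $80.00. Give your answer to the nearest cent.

$14.77

Risk-neutral probability p = (e^0.02 − 0.7)/(1.35 − 0.7) = 0.3202/0.6500 = 0.4926
Terminal stock prices: S_uuu = 209.1, S_uud = 108.4, S_udd = 56.23, S_ddd = 29.15
Terminal payoffs (K − S): max(-129.1, 0) = 0, max(-28.44, 0) = 0, max(23.77, 0) = 23.77, max(50.85, 0) = 50.85
Node uu (S = 154.9): V_uu = e^(−0.02)·[0.4926·0.0000 + 0.5074·0.0000] = 0.0000
Node ud (S = 80.33): V_ud = e^(−0.02)·[0.4926·0.0000 + 0.5074·23.7725] = 11.8229
Node dd (S = 41.65): V_dd = e^(−0.02)·[0.4926·23.7725 + 0.5074·50.8450] = 36.7659
Node u (S = 114.8): V_u = e^(−0.02)·[0.4926·0.0000 + 0.5074·11.8229] = 5.8800
Node d (S = 59.5): V_d = e^(−0.02)·[0.4926·11.8229 + 0.5074·36.7659] = 23.9938
Node 0 (S = 85): V_0 = e^(−0.02)·[0.4926·5.8800 + 0.5074·23.9938] = 14.7722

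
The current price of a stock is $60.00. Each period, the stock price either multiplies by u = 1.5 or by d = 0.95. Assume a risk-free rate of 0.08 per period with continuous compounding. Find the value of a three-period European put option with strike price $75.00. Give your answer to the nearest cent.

$8.06

Risk-neutral probability p = (e^0.08 − 0.95)/(1.5 − 0.95) = 0.1333/0.5500 = 0.2423
Terminal stock prices: S_uuu = 202.5, S_uud = 128.2, S_udd = 81.22, S_ddd = 51.44
Terminal payoffs (K − S): max(-127.5, 0) = 0, max(-53.25, 0) = 0, max(-6.225, 0) = 0, max(23.56, 0) = 23.56
Node uu (S = 135): V_uu = e^(−0.08)·[0.2423·0.0000 + 0.7577·0.0000] = 0.0000
Node ud (S = 85.5): V_ud = e^(−0.08)·[0.2423·0.0000 + 0.7577·0.0000] = 0.0000
Node dd (S = 54.15): V_dd = e^(−0.08)·[0.2423·0.0000 + 0.7577·23.5575] = 16.4763
Node u (S = 90): V_u = e^(−0.08)·[0.2423·0.0000 + 0.7577·0.0000] = 0.0000
Node d (S = 57): V_d = e^(−0.08)·[0.2423·0.0000 + 0.7577·16.4763] = 11.5237
Node 0 (S = 60): V_0 = e^(−0.08)·[0.2423·0.0000 + 0.7577·11.5237] = 8.0597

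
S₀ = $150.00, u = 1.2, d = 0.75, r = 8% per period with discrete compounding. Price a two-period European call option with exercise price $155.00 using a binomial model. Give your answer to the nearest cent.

$28.12

Risk-neutral probability p = (1 + 0.08 − 0.75)/(1.2 − 0.75) = 0.3300/0.4500 = 0.7333
Terminal stock prices: S_uu = 216, S_ud = 135, S_dd = 84.38
Terminal payoffs (S − K): max(61, 0) = 61, max(-20, 0) = 0, max(-70.62, 0) = 0
Node u (S = 180): V_u = 1/1.08·[0.7333·61.0000 + 0.2667·0.0000] = 41.4198
Node d (S = 112.5): V_d = 1/1.08·[0.7333·0.0000 + 0.2667·0.0000] = 0.0000
Node 0 (S = 150): V_0 = 1/1.08·[0.7333·41.4198 + 0.2667·0.0000] = 28.1245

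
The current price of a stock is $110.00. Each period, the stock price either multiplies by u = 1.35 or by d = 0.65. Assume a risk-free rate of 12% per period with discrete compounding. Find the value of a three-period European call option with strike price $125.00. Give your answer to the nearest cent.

Risk-neutral probability p = (1 + 0.12 − 0.65)/(1.35 − 0.65) = 0.4700/0.7000 = 0.6714
Terminal stock prices: S_uuu = 270.6, S_uud = 130.3, S_udd = 62.74, S_ddd = 30.21
Terminal payoffs (S − K): max(145.6, 0) = 145.6, max(5.309, 0) = 5.309, max(-62.26, 0) = 0, max(-94.79, 0) = 0
Node uu (S = 200.5): V_uu = 1/1.12·[0.6714·145.6413 + 0.3286·5.3088] = 88.8679
Node ud (S = 96.53): V_ud = 1/1.12·[0.6714·5.3088 + 0.3286·0.0000] = 3.1825
Node dd (S = 46.48): V_dd = 1/1.12·[0.6714·0.0000 + 0.3286·0.0000] = 0.0000
Node u (S = 148.5): V_u = 1/1.12·[0.6714·88.8679 + 0.3286·3.1825] = 54.2090
Node d (S = 71.5): V_d = 1/1.12·[0.6714·3.1825 + 0.3286·0.0000] = 1.9079
Node 0 (S = 110): V_0 = 1/1.12·[0.6714·54.2090 + 0.3286·1.9079] = 33.0575

$33.06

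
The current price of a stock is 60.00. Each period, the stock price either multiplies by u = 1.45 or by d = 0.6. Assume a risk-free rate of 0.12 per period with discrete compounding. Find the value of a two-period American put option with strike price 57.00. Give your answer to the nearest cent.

Risk-neutral probability p = (1 + 0.12 − 0.6)/(1.45 − 0.6) = 0.5200/0.8500 = 0.6118
Terminal stock prices: S_uu = 126.2, S_ud = 52.2, S_dd = 21.6
Terminal payoffs (K − S): max(-69.15, 0) = 0, max(4.8, 0) = 4.8, max(35.4, 0) = 35.4
Node u (S = 87): continuation = 1/1.12·[0.6118·0.0000 + 0.3882·4.8000] = 1.6639; exercise value = 0.0000 ≤ continuation, so V_u = 1.6639
Node d (S = 36): continuation = 1/1.12·[0.6118·4.8000 + 0.3882·35.4000] = 14.8929; exercise value = 21.0000 > continuation, so V_d = 21.0000 (exercise)
Node 0 (S = 60): continuation = 1/1.12·[0.6118·1.6639 + 0.3882·21.0000] = 8.1882; exercise value = 0.0000 ≤ continuation, so V_0 = 8.1882

8.19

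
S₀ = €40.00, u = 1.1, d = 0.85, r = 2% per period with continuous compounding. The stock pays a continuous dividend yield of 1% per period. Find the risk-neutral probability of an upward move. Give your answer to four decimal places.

p = 0.6402

Per-period risk-free factor R = e^0.02 = 1.0202; dividend-adjusted growth = e^(0.02−0.01) = 1.0101.
Risk-neutral probability p = (1.0101 − 0.85)/(1.1 − 0.85) = 0.1601/0.2500 = 0.6402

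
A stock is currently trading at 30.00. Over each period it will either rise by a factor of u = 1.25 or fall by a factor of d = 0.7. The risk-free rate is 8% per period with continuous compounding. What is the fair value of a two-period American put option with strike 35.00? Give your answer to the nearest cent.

Risk-neutral probability p = (e^0.08 − 0.7)/(1.25 − 0.7) = 0.3833/0.5500 = 0.6969
Terminal stock prices: S_uu = 46.88, S_ud = 26.25, S_dd = 14.7
Terminal payoffs (K − S): max(-11.88, 0) = 0, max(8.75, 0) = 8.75, max(20.3, 0) = 20.3
Node u (S = 37.5): continuation = e^(−0.08)·[0.6969·0.0000 + 0.3031·8.7500] = 2.4483; exercise value = 0.0000 ≤ continuation, so V_u = 2.4483
Node d (S = 21): continuation = e^(−0.08)·[0.6969·8.7500 + 0.3031·20.3000] = 11.3091; exercise value = 14.0000 > continuation, so V_d = 14.0000 (exercise)
Node 0 (S = 30): continuation = e^(−0.08)·[0.6969·2.4483 + 0.3031·14.0000] = 5.4924; exercise value = 5.0000 ≤ continuation, so V_0 = 5.4924

5.49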